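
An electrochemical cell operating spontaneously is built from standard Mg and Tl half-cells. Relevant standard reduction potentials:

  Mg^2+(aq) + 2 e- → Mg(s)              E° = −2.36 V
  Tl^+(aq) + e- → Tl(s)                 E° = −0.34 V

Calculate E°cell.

+2.02 V

Of the two couples in this cell, the one with the more positive reduction potential is reduced at the cathode: here that is Tl⁺/Tl (−0.34 V); Mg²⁺/Mg (−2.36 V) is the anode.
E°cell = E°(cathode) − E°(anode) = −0.34 − (−2.36) = +2.02 V.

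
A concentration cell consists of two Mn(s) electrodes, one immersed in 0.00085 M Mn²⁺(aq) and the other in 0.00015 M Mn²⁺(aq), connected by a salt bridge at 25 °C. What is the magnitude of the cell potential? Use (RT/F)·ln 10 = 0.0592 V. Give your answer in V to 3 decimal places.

0.022 V

For a concentration cell E°cell = 0, since both electrodes use the same couple.
The compartment with the higher Mn²⁺(aq) concentration (0.00085 M) acts as the cathode; ions are reduced there and produced at the dilute (0.00015 M) anode.
With n = 2, Ecell = −(0.0592/2)·log([dilute]/[conc]) = −(0.0592/2)·log(0.00015/0.00085) = +0.022 V.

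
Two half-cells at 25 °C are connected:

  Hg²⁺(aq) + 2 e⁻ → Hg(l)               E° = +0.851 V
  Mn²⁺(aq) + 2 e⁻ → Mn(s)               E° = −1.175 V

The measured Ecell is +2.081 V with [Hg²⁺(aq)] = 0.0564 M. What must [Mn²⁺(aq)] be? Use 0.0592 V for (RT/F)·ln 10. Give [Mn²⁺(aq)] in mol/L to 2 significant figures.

The Hg²⁺/Hg couple has the larger reduction potential, so it is the cathode: E°cell = +0.851 − (−1.175) = +2.026 V and n = 2.
From the Nernst equation, log Q = n(E° − E)/0.0592 = 2·(+2.026 − (+2.081))/0.0592 = −1.858.
Balancing electrons gives Hg²⁺(aq) + Mn(s) → Hg(l) + Mn²⁺(aq); thus Q = [Mn²⁺(aq)] / [Hg²⁺(aq)].
Substituting the known concentrations and solving, log [Mn²⁺(aq)] = −3.107 and [Mn²⁺(aq)] = 0.00078 M.

0.00078 M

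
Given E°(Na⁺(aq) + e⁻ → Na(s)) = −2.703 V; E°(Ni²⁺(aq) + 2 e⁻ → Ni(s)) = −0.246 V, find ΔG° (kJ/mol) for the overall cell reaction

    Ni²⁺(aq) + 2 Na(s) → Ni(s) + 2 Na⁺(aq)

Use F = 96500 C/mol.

−474 kJ/mol

In the reaction as written Ni²⁺(aq) is reduced, so the Ni²⁺/Ni couple is the cathode and Na⁺/Na is the anode.
E°cell = −0.246 − (−2.703) = +2.457 V; balancing electrons gives n = 2.
ΔG° = −nFE°cell = −(2)(96500)(+2.457) J/mol = −474 kJ/mol.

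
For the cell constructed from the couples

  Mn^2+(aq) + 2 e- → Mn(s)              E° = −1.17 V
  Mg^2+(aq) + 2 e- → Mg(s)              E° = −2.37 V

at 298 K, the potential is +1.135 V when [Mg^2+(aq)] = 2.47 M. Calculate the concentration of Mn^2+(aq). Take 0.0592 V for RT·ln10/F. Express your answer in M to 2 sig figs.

Mn²⁺/Mn is the cathode (higher E°); E°cell = −1.17 − (−2.37) = +1.20 V with n = 2.
Rearranging E = E° − (0.0592/n)·log Q gives log Q = 2(+1.20 − (+1.135))/0.0592 = 2.196.
Balancing electrons gives Mn^2+(aq) + Mg(s) → Mn(s) + Mg^2+(aq); thus Q = [Mg^2+(aq)] / [Mn^2+(aq)].
Substituting the known concentrations and solving, log [Mn^2+(aq)] = −1.803 and [Mn^2+(aq)] = 0.016 M.

0.016 M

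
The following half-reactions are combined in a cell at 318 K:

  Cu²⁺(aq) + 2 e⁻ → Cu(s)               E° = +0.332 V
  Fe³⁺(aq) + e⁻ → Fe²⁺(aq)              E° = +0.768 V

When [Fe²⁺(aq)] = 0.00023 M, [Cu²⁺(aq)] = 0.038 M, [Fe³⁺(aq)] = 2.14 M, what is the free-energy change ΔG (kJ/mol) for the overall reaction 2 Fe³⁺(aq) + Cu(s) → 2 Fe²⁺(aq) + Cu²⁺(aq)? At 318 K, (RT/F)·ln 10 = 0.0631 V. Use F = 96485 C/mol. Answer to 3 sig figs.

−141 kJ/mol

The standard cell potential is +0.768 − (+0.332) = +0.436 V, with n = 2 electrons in the balanced equation.
Q = ([Fe²⁺(aq)]^2·[Cu²⁺(aq)]) / [Fe³⁺(aq)]^2 = 4.39×10^−10, so log Q = −9.358 and E = +0.436 − (0.0631/2)(−9.358) = +0.7312 V.
Finally ΔG = −nFE = −(2)(96485 C/mol)(+0.7312 V) = −141 kJ/mol.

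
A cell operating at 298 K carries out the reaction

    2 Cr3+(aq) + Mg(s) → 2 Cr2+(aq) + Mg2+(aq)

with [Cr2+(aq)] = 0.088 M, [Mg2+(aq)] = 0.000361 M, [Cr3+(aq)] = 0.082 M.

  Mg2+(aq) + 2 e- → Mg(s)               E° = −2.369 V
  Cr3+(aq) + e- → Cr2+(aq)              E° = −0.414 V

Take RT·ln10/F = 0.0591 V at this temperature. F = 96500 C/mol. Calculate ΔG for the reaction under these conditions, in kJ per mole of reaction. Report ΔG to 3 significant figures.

The standard cell potential is −0.414 − (−2.369) = +1.955 V, with n = 2 electrons in the balanced equation.
The reaction quotient is ([Cr2+(aq)]^2·[Mg2+(aq)]) / [Cr3+(aq)]^2 = 0.000416; by Nernst, E = +1.955 − (0.0591/2)(−3.381) = +2.0549 V.
ΔG = −nFE = −(2)(96500)(+2.0549) J/mol = −397 kJ/mol.

−397 kJ/mol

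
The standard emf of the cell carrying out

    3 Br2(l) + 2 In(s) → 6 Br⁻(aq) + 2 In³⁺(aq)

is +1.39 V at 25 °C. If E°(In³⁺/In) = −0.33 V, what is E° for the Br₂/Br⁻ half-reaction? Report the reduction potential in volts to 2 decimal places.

In the reaction as written the Br₂/Br⁻ couple is reduced (cathode) and In³⁺/In is oxidized (anode), so E°cell = E°(Br₂/Br⁻) − E°(In³⁺/In).
E°(Br₂/Br⁻) = E°cell + E°(anode) = +1.39 + (−0.33) = +1.06 V.

+1.06 V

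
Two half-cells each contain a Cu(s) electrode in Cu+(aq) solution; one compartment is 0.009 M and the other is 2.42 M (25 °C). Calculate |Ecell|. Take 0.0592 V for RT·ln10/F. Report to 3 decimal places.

0.144 V

For a concentration cell E°cell = 0, since both electrodes use the same couple.
The compartment with the higher Cu+(aq) concentration (2.42 M) acts as the cathode; ions are reduced there and produced at the dilute (0.009 M) anode.
With n = 1, Ecell = −(0.0592/1)·log([dilute]/[conc]) = −(0.0592/1)·log(0.009/2.42) = +0.144 V.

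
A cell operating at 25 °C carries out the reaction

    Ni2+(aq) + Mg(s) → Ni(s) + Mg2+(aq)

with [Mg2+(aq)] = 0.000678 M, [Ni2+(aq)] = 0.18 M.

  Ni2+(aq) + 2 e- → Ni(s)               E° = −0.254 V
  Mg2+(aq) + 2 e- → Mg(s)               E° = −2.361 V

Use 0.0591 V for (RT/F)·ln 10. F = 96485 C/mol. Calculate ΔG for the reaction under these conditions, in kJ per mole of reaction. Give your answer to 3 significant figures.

−420 kJ/mol

With Ni²⁺/Ni reduced at the cathode, E°cell = −0.254 − (−2.361) = +2.107 V and n = 2.
Q = [Mg2+(aq)] / [Ni2+(aq)] = 0.00377, so log Q = −2.424 and E = +2.107 − (0.0591/2)(−2.424) = +2.1786 V.
Then ΔG = −nFE = −2 × 96485 × +2.1786 J/mol = −420 kJ/mol.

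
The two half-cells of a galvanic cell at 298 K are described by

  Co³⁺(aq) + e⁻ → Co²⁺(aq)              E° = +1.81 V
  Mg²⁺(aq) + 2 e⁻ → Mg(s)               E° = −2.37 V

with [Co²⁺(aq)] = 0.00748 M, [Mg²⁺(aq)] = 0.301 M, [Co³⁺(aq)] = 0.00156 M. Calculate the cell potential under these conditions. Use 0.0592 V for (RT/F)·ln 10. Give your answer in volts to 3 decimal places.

Since E°(Co³⁺/Co²⁺) > E°(Mg²⁺/Mg), Co³⁺/Co²⁺ serves as the cathode.
E°cell = E°cat − E°an = +1.81 − (−2.37) = +4.18 V; n = 2.
For the overall reaction 2 Co³⁺(aq) + Mg(s) → 2 Co²⁺(aq) + Mg²⁺(aq), Q = ([Co²⁺(aq)]^2·[Mg²⁺(aq)]) / [Co³⁺(aq)]^2 = 6.92, giving log Q = 0.840.
E = E° − (0.0592/n)·log Q = +4.18 − (0.0592/2)(0.840) = +4.155 V.

+4.155 V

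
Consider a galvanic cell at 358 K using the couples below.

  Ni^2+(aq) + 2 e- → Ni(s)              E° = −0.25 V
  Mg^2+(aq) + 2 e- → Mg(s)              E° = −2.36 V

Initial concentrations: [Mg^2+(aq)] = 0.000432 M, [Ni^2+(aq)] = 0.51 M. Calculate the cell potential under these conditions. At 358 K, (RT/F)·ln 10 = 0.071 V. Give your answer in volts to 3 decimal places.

+2.219 V

Since E°(Ni²⁺/Ni) > E°(Mg²⁺/Mg), Ni²⁺/Ni serves as the cathode.
E°cell = −0.25 − (−2.36) = +2.11 V, with n = 2 electrons transferred.
Balancing gives Ni^2+(aq) + Mg(s) → Ni(s) + Mg^2+(aq); hence Q = [Mg^2+(aq)] / [Ni^2+(aq)] = 0.000847 (log Q = −3.072).
E = E° − (0.071/n)·log Q = +2.11 − (0.071/2)(−3.072) = +2.219 V.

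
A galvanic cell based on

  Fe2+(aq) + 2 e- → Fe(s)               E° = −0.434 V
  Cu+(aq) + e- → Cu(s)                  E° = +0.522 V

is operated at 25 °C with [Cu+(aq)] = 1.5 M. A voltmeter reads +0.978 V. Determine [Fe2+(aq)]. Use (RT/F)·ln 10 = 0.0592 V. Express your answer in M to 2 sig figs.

0.41 M

The Cu⁺/Cu couple has the larger reduction potential, so it is the cathode: E°cell = +0.522 − (−0.434) = +0.956 V and n = 2.
Rearranging E = E° − (0.0592/n)·log Q gives log Q = 2(+0.956 − (+0.978))/0.0592 = −0.743.
Balancing electrons gives 2 Cu+(aq) + Fe(s) → 2 Cu(s) + Fe2+(aq); thus Q = [Fe2+(aq)] / [Cu+(aq)]^2.
Solving for the unknown gives log [Fe2+(aq)] = −0.391, so [Fe2+(aq)] ≈ 0.41 M.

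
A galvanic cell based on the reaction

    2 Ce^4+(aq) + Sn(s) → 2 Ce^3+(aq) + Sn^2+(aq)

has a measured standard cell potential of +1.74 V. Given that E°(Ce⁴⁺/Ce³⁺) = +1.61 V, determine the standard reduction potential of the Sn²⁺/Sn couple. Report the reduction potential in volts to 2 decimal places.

In the reaction as written the Ce⁴⁺/Ce³⁺ couple is reduced (cathode) and Sn²⁺/Sn is oxidized (anode), so E°cell = E°(Ce⁴⁺/Ce³⁺) − E°(Sn²⁺/Sn).
E°(Sn²⁺/Sn) = E°(cathode) − E°cell = +1.61 − (+1.74) = −0.13 V.

−0.13 V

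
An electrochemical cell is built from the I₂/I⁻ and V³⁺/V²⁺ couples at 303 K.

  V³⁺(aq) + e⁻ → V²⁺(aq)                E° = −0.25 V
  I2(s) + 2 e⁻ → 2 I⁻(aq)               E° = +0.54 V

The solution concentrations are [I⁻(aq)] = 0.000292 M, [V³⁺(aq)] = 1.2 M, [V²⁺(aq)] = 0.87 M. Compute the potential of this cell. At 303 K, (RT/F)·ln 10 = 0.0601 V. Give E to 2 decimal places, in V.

+0.99 V

I₂/I⁻ is reduced (cathode, E° = +0.54 V) and V³⁺/V²⁺ is oxidized (anode).
E°cell = E°cat − E°an = +0.54 − (−0.25) = +0.79 V; n = 2.
For the overall reaction I2(s) + 2 V²⁺(aq) → 2 I⁻(aq) + 2 V³⁺(aq), Q = ([I⁻(aq)]^2·[V³⁺(aq)]^2) / [V²⁺(aq)]^2 = 1.62×10^−7, giving log Q = −6.790.
E = E° − (0.0601/n)·log Q = +0.79 − (0.0601/2)(−6.790) = +0.99 V.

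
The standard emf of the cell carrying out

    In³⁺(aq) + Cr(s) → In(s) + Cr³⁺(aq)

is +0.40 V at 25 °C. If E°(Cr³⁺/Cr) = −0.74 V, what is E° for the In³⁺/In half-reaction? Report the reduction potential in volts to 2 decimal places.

−0.34 V

In the reaction as written the In³⁺/In couple is reduced (cathode) and Cr³⁺/Cr is oxidized (anode), so E°cell = E°(In³⁺/In) − E°(Cr³⁺/Cr).
E°(In³⁺/In) = E°cell + E°(anode) = +0.40 + (−0.74) = −0.34 V.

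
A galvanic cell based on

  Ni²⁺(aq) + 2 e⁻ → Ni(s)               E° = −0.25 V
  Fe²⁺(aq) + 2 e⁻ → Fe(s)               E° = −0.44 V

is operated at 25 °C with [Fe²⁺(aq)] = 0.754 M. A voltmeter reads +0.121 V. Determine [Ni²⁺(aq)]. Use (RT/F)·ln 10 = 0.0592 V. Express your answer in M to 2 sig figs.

0.0035 M

Ni²⁺/Ni is the cathode (higher E°); E°cell = −0.25 − (−0.44) = +0.19 V with n = 2.
Rearranging E = E° − (0.0592/n)·log Q gives log Q = 2(+0.19 − (+0.121))/0.0592 = 2.331.
The balanced reaction is Ni²⁺(aq) + Fe(s) → Ni(s) + Fe²⁺(aq), so Q = [Fe²⁺(aq)] / [Ni²⁺(aq)].
Substituting the known concentrations and solving, log [Ni²⁺(aq)] = −2.454 and [Ni²⁺(aq)] = 0.0035 M.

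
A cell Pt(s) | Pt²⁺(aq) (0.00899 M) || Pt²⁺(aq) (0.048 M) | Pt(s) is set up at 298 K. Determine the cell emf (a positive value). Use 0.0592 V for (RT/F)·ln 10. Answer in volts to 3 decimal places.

For a concentration cell E°cell = 0, since both electrodes use the same couple.
The compartment with the higher Pt²⁺(aq) concentration (0.048 M) acts as the cathode; ions are reduced there and produced at the dilute (0.00899 M) anode.
With n = 2, Ecell = −(0.0592/2)·log([dilute]/[conc]) = −(0.0592/2)·log(0.00899/0.048) = +0.022 V.

0.022 V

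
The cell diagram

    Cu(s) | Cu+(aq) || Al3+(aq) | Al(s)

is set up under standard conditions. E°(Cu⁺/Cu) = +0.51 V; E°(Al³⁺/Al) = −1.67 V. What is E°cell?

−2.18 V

By convention the left-hand electrode in cell notation is the anode (oxidation) and the right-hand electrode is the cathode (reduction).
E°cell = E°(right) − E°(left) = −1.67 − (+0.51) = −2.18 V.
The negative sign shows that, as written, the cell would require an external voltage to drive the reaction.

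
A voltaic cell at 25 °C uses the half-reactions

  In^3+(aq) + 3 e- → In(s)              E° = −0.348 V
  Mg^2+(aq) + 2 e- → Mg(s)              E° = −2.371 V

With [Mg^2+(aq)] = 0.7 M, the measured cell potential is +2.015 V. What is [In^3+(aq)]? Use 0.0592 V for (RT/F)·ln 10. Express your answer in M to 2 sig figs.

In³⁺/In is the cathode (higher E°); E°cell = −0.348 − (−2.371) = +2.023 V with n = 6.
From the Nernst equation, log Q = n(E° − E)/0.0592 = 6·(+2.023 − (+2.015))/0.0592 = 0.811.
The balanced reaction is 2 In^3+(aq) + 3 Mg(s) → 2 In(s) + 3 Mg^2+(aq), so Q = [Mg^2+(aq)]^3 / [In^3+(aq)]^2.
Substituting the known concentrations and solving, log [In^3+(aq)] = −0.638 and [In^3+(aq)] = 0.23 M.

0.23 M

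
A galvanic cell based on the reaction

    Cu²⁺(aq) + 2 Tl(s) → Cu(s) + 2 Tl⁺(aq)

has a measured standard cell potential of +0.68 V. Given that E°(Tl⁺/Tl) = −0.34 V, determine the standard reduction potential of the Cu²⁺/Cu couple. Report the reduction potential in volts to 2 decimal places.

In the reaction as written the Cu²⁺/Cu couple is reduced (cathode) and Tl⁺/Tl is oxidized (anode), so E°cell = E°(Cu²⁺/Cu) − E°(Tl⁺/Tl).
E°(Cu²⁺/Cu) = E°cell + E°(anode) = +0.68 + (−0.34) = +0.34 V.

+0.34 V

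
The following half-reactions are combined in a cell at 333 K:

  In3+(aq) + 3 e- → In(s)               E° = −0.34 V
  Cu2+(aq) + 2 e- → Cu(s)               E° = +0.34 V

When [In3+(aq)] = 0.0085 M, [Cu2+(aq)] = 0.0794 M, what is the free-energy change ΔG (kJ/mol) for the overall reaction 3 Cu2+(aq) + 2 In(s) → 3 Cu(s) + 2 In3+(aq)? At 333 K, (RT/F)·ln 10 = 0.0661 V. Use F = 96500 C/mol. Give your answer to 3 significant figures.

The standard cell potential is +0.34 − (−0.34) = +0.68 V, with n = 6 electrons in the balanced equation.
Q = [In3+(aq)]^2 / [Cu2+(aq)]^3 = 0.144, so log Q = −0.841 and E = +0.68 − (0.0661/6)(−0.841) = +0.6893 V.
Then ΔG = −nFE = −6 × 96500 × +0.6893 J/mol = −399 kJ/mol.

−399 kJ/mol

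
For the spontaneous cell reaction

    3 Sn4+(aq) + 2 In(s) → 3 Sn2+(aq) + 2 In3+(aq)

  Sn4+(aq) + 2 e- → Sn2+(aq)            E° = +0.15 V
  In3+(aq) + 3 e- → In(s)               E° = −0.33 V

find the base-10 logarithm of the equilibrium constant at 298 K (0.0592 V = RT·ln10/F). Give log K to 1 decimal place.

The Sn⁴⁺/Sn²⁺ couple is reduced (cathode); E°cell = +0.15 − (−0.33) = +0.48 V with n = 6.
At equilibrium E = 0, so log K = nE°cell / 0.0592 = (6)(+0.48) / 0.0592 = 48.6.

log K = 48.6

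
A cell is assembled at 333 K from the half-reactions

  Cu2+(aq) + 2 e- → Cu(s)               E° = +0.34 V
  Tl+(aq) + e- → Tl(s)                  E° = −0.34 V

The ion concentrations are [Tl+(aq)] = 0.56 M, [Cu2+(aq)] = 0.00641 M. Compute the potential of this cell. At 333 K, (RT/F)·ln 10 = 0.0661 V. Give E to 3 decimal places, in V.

Cu²⁺/Cu is reduced (cathode, E° = +0.34 V) and Tl⁺/Tl is oxidized (anode).
E°cell = +0.34 − (−0.34) = +0.68 V, with n = 2 electrons transferred.
Balancing gives Cu2+(aq) + 2 Tl(s) → Cu(s) + 2 Tl+(aq); hence Q = [Tl+(aq)]^2 / [Cu2+(aq)] = 48.9 (log Q = 1.690).
Applying E = E° − (RT ln10/nF)·log Q gives +0.68 − (0.0661/2)(1.690) = +0.624 V.

+0.624 V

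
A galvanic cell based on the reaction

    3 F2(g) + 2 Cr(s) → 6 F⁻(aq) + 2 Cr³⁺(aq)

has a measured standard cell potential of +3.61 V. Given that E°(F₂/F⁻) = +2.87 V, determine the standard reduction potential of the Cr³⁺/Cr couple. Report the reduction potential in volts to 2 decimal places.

In the reaction as written the F₂/F⁻ couple is reduced (cathode) and Cr³⁺/Cr is oxidized (anode), so E°cell = E°(F₂/F⁻) − E°(Cr³⁺/Cr).
E°(Cr³⁺/Cr) = E°(cathode) − E°cell = +2.87 − (+3.61) = −0.74 V.

−0.74 V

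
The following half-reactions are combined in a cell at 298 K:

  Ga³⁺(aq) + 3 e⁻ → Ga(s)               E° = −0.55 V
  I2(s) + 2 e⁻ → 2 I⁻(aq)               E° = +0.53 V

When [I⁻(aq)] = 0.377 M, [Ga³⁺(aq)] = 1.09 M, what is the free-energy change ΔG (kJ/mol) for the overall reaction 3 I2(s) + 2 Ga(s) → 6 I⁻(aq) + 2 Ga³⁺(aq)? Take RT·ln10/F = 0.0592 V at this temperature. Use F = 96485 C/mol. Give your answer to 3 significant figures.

The standard cell potential is +0.53 − (−0.55) = +1.08 V, with n = 6 electrons in the balanced equation.
Here Q = [I⁻(aq)]^6·[Ga³⁺(aq)]^2 = 0.00341 (log Q = −2.467), giving E = +1.08 − (0.0592/6)·(−2.467) = +1.1043 V.
Then ΔG = −nFE = −6 × 96485 × +1.1043 J/mol = −639 kJ/mol.

−639 kJ/mol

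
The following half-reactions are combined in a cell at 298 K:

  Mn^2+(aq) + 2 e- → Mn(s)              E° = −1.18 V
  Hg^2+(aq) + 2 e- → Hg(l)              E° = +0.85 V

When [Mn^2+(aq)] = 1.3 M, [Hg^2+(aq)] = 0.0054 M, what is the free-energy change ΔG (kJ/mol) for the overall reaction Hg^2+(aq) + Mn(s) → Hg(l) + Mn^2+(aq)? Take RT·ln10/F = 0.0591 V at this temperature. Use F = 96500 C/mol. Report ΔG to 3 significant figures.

The standard cell potential is +0.85 − (−1.18) = +2.03 V, with n = 2 electrons in the balanced equation.
Here Q = [Mn^2+(aq)] / [Hg^2+(aq)] = 241 (log Q = 2.382), giving E = +2.03 − (0.0591/2)·(2.382) = +1.9596 V.
Then ΔG = −nFE = −2 × 96500 × +1.9596 J/mol = −378 kJ/mol.

−378 kJ/mol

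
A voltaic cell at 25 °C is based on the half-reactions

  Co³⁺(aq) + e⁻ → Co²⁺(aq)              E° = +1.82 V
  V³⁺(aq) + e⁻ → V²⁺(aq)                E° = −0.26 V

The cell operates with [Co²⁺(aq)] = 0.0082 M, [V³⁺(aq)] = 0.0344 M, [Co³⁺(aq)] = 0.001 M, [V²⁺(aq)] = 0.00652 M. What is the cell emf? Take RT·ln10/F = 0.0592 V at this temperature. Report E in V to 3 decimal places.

+1.983 V

Co³⁺/Co²⁺ is reduced (cathode, E° = +1.82 V) and V³⁺/V²⁺ is oxidized (anode).
The standard potential is +1.82 − (−0.26) = +2.08 V and the balanced reaction transfers n = 1 electron.
For the overall reaction Co³⁺(aq) + V²⁺(aq) → Co²⁺(aq) + V³⁺(aq), Q = ([Co²⁺(aq)]·[V³⁺(aq)]) / ([Co³⁺(aq)]·[V²⁺(aq)]) = 43.3, giving log Q = 1.636.
By the Nernst equation, E = +2.08 − (0.0592/1)·(1.636) = +1.983 V.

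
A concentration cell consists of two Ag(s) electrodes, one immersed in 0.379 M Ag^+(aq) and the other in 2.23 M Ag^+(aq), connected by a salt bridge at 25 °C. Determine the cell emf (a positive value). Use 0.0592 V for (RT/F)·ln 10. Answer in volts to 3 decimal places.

0.046 V

For a concentration cell E°cell = 0, since both electrodes use the same couple.
The compartment with the higher Ag^+(aq) concentration (2.23 M) acts as the cathode; ions are reduced there and produced at the dilute (0.379 M) anode.
With n = 1, Ecell = −(0.0592/1)·log([dilute]/[conc]) = −(0.0592/1)·log(0.379/2.23) = +0.046 V.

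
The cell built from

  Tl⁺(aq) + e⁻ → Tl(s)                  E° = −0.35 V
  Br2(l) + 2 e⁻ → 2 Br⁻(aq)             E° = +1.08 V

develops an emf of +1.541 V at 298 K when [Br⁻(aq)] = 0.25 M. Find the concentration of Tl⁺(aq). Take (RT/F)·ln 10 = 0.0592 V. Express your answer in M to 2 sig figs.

0.053 M

With Br₂/Br⁻ at the cathode and Tl⁺/Tl at the anode, E°cell = +1.08 − (−0.35) = +1.43 V (n = 2).
Since E = E° − (0.0592/n)·log Q, log Q = n(E° − E)/0.0592 = −3.750.
Balancing electrons gives Br2(l) + 2 Tl(s) → 2 Br⁻(aq) + 2 Tl⁺(aq); thus Q = [Br⁻(aq)]^2·[Tl⁺(aq)]^2.
Solving for the unknown gives log [Tl⁺(aq)] = −1.273, so [Tl⁺(aq)] ≈ 0.053 M.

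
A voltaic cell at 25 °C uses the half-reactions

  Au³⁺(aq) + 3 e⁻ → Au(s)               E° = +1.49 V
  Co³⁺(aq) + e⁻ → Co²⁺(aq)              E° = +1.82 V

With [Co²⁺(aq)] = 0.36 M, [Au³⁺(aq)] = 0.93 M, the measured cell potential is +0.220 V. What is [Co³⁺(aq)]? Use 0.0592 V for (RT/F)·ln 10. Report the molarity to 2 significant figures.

0.0049 M

The Co³⁺/Co²⁺ couple has the larger reduction potential, so it is the cathode: E°cell = +1.82 − (+1.49) = +0.33 V and n = 3.
Since E = E° − (0.0592/n)·log Q, log Q = n(E° − E)/0.0592 = 5.574.
The balanced reaction is 3 Co³⁺(aq) + Au(s) → 3 Co²⁺(aq) + Au³⁺(aq), so Q = ([Co²⁺(aq)]^3·[Au³⁺(aq)]) / [Co³⁺(aq)]^3.
Substituting the known concentrations and solving, log [Co³⁺(aq)] = −2.312 and [Co³⁺(aq)] = 0.0049 M.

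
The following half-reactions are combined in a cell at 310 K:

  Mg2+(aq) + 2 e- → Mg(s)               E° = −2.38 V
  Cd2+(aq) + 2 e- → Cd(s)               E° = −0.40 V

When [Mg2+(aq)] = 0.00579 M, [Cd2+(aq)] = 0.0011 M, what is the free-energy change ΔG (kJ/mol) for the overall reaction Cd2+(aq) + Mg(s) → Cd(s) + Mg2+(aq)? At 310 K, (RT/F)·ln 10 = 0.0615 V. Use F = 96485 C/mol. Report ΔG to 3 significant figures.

−378 kJ/mol

E°cell = −0.40 − (−2.38) = +1.98 V; the balanced reaction transfers n = 2 electrons.
Q = [Mg2+(aq)] / [Cd2+(aq)] = 5.26, so log Q = 0.721 and E = +1.98 − (0.0615/2)(0.721) = +1.9578 V.
Finally ΔG = −nFE = −(2)(96485 C/mol)(+1.9578 V) = −378 kJ/mol.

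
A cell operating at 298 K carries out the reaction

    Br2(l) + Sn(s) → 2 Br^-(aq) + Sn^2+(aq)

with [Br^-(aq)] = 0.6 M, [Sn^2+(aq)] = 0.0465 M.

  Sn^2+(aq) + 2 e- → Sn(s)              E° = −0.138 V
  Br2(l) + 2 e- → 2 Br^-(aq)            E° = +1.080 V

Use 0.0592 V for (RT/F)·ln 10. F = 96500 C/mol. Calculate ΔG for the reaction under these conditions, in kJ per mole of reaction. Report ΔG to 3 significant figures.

E°cell = +1.080 − (−0.138) = +1.218 V; the balanced reaction transfers n = 2 electrons.
Here Q = [Br^-(aq)]^2·[Sn^2+(aq)] = 0.0167 (log Q = −1.776), giving E = +1.218 − (0.0592/2)·(−1.776) = +1.2706 V.
ΔG = −nFE = −(2)(96500)(+1.2706) J/mol = −245 kJ/mol.

−245 kJ/mol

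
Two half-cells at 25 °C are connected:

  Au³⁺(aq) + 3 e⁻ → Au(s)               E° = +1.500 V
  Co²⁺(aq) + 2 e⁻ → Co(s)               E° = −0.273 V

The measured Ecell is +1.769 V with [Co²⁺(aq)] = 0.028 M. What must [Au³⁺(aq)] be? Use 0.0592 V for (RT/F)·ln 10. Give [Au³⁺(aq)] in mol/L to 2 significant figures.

The Au³⁺/Au couple has the larger reduction potential, so it is the cathode: E°cell = +1.500 − (−0.273) = +1.773 V and n = 6.
From the Nernst equation, log Q = n(E° − E)/0.0592 = 6·(+1.773 − (+1.769))/0.0592 = 0.405.
Balancing electrons gives 2 Au³⁺(aq) + 3 Co(s) → 2 Au(s) + 3 Co²⁺(aq); thus Q = [Co²⁺(aq)]^3 / [Au³⁺(aq)]^2.
Solving for the unknown gives log [Au³⁺(aq)] = −2.532, so [Au³⁺(aq)] ≈ 0.0029 M.

0.0029 M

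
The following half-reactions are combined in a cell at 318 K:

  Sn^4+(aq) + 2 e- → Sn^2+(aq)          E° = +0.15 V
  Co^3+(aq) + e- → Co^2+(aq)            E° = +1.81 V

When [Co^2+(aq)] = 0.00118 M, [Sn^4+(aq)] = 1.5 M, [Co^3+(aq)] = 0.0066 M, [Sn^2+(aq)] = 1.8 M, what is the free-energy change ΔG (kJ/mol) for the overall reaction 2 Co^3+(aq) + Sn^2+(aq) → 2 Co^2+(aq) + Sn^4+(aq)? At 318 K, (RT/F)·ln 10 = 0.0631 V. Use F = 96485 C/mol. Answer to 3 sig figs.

E°cell = +1.81 − (+0.15) = +1.66 V; the balanced reaction transfers n = 2 electrons.
Q = ([Co^2+(aq)]^2·[Sn^4+(aq)]) / ([Co^3+(aq)]^2·[Sn^2+(aq)]) = 0.0266, so log Q = −1.575 and E = +1.66 − (0.0631/2)(−1.575) = +1.7097 V.
Then ΔG = −nFE = −2 × 96485 × +1.7097 J/mol = −330 kJ/mol.

−330 kJ/mol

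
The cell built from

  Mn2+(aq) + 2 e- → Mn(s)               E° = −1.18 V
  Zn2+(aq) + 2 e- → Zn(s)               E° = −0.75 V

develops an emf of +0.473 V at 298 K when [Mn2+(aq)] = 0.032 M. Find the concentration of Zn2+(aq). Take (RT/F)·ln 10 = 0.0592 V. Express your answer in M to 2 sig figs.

0.91 M

With Zn²⁺/Zn at the cathode and Mn²⁺/Mn at the anode, E°cell = −0.75 − (−1.18) = +0.43 V (n = 2).
From the Nernst equation, log Q = n(E° − E)/0.0592 = 2·(+0.43 − (+0.473))/0.0592 = −1.453.
The balanced reaction is Zn2+(aq) + Mn(s) → Zn(s) + Mn2+(aq), so Q = [Mn2+(aq)] / [Zn2+(aq)].
Substituting the known concentrations and solving, log [Zn2+(aq)] = −0.042 and [Zn2+(aq)] = 0.91 M.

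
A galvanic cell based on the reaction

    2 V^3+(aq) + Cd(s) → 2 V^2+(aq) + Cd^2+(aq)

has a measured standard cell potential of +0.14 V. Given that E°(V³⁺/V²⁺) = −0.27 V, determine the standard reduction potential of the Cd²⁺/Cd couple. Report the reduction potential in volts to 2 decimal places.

−0.41 V

In the reaction as written the V³⁺/V²⁺ couple is reduced (cathode) and Cd²⁺/Cd is oxidized (anode), so E°cell = E°(V³⁺/V²⁺) − E°(Cd²⁺/Cd).
E°(Cd²⁺/Cd) = E°(cathode) − E°cell = −0.27 − (+0.14) = −0.41 V.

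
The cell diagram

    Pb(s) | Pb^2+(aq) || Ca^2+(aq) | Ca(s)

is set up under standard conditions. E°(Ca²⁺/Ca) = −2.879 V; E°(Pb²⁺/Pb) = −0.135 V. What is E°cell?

−2.744 V

By convention the left-hand electrode in cell notation is the anode (oxidation) and the right-hand electrode is the cathode (reduction).
E°cell = E°(right) − E°(left) = −2.879 − (−0.135) = −2.744 V.
The negative sign shows that, as written, the cell would require an external voltage to drive the reaction.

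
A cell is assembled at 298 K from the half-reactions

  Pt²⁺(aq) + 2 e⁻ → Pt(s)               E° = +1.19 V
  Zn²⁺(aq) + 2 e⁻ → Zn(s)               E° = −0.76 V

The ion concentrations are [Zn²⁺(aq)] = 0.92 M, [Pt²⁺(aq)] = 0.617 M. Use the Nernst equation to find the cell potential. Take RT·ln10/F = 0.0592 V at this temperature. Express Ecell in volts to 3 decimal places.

+1.945 V

Pt²⁺/Pt is reduced (cathode, E° = +1.19 V) and Zn²⁺/Zn is oxidized (anode).
E°cell = E°cat − E°an = +1.19 − (−0.76) = +1.95 V; n = 2.
Balancing gives Pt²⁺(aq) + Zn(s) → Pt(s) + Zn²⁺(aq); hence Q = [Zn²⁺(aq)] / [Pt²⁺(aq)] = 1.49 (log Q = 0.174).
E = E° − (0.0592/n)·log Q = +1.95 − (0.0592/2)(0.174) = +1.945 V.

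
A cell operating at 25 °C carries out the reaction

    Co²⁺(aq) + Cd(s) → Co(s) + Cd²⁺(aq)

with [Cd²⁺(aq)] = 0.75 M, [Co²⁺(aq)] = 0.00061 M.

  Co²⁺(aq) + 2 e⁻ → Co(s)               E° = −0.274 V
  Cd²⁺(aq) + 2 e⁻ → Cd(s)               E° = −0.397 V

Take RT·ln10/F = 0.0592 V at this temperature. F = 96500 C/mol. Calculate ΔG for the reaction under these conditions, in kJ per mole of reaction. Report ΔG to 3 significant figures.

−6.08 kJ/mol

With Co²⁺/Co reduced at the cathode, E°cell = −0.274 − (−0.397) = +0.123 V and n = 2.
Q = [Cd²⁺(aq)] / [Co²⁺(aq)] = 1.23×10^3, so log Q = 3.090 and E = +0.123 − (0.0592/2)(3.090) = +0.0315 V.
ΔG = −nFE = −(2)(96500)(+0.0315) J/mol = −6.08 kJ/mol.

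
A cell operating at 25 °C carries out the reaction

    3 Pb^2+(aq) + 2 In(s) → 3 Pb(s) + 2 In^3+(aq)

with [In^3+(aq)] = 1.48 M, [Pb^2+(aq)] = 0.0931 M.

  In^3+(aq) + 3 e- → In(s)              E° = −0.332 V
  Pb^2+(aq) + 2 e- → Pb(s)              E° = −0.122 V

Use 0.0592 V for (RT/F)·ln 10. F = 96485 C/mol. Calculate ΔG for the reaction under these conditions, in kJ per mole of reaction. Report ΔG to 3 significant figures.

−102 kJ/mol

E°cell = −0.122 − (−0.332) = +0.210 V; the balanced reaction transfers n = 6 electrons.
The reaction quotient is [In^3+(aq)]^2 / [Pb^2+(aq)]^3 = 2.71×10^3; by Nernst, E = +0.210 − (0.0592/6)(3.434) = +0.1761 V.
ΔG = −nFE = −(6)(96485)(+0.1761) J/mol = −102 kJ/mol.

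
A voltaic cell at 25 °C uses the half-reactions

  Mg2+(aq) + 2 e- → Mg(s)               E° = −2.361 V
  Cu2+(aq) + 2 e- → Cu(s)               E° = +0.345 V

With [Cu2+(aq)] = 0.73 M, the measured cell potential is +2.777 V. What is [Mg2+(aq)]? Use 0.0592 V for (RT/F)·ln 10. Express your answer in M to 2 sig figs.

0.0029 M

Cu²⁺/Cu is the cathode (higher E°); E°cell = +0.345 − (−2.361) = +2.706 V with n = 2.
Since E = E° − (0.0592/n)·log Q, log Q = n(E° − E)/0.0592 = −2.399.
Balancing electrons gives Cu2+(aq) + Mg(s) → Cu(s) + Mg2+(aq); thus Q = [Mg2+(aq)] / [Cu2+(aq)].
Substituting the known concentrations and solving, log [Mg2+(aq)] = −2.536 and [Mg2+(aq)] = 0.0029 M.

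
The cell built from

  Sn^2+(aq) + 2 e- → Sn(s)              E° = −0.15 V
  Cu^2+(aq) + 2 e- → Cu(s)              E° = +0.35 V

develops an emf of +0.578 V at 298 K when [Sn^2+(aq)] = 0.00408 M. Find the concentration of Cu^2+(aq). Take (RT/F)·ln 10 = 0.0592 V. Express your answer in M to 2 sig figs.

1.8 M

The Cu²⁺/Cu couple has the larger reduction potential, so it is the cathode: E°cell = +0.35 − (−0.15) = +0.50 V and n = 2.
Rearranging E = E° − (0.0592/n)·log Q gives log Q = 2(+0.50 − (+0.578))/0.0592 = −2.635.
For Cu^2+(aq) + Sn(s) → Cu(s) + Sn^2+(aq), the reaction quotient is Q = [Sn^2+(aq)] / [Cu^2+(aq)].
Solving for the unknown gives log [Cu^2+(aq)] = 0.246, so [Cu^2+(aq)] ≈ 1.8 M.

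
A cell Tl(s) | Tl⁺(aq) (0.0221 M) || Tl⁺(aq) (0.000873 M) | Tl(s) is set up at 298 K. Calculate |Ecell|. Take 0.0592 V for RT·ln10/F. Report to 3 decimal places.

0.083 V

For a concentration cell E°cell = 0, since both electrodes use the same couple.
The compartment with the higher Tl⁺(aq) concentration (0.0221 M) acts as the cathode; ions are reduced there and produced at the dilute (0.000873 M) anode.
With n = 1, Ecell = −(0.0592/1)·log([dilute]/[conc]) = −(0.0592/1)·log(0.000873/0.0221) = +0.083 V.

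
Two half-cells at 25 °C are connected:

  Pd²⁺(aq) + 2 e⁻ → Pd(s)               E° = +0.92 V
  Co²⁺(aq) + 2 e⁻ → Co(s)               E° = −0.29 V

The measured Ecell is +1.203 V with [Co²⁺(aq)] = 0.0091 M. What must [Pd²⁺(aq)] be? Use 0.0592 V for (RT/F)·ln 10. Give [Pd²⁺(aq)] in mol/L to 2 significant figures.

0.0053 M

The Pd²⁺/Pd couple has the larger reduction potential, so it is the cathode: E°cell = +0.92 − (−0.29) = +1.21 V and n = 2.
Rearranging E = E° − (0.0592/n)·log Q gives log Q = 2(+1.21 − (+1.203))/0.0592 = 0.236.
For Pd²⁺(aq) + Co(s) → Pd(s) + Co²⁺(aq), the reaction quotient is Q = [Co²⁺(aq)] / [Pd²⁺(aq)].
Isolating [Pd²⁺(aq)] in Q = 10^{0.236} yields log [Pd²⁺(aq)] = −2.277, i.e. 0.0053 M.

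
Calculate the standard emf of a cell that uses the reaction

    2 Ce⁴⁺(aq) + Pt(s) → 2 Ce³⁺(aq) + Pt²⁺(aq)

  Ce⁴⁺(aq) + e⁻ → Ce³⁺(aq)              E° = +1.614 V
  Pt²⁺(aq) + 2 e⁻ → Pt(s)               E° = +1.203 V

+0.411 V

Ce⁴⁺(aq) gains electrons, so the Ce⁴⁺/Ce³⁺ couple is the cathode; the Pt²⁺/Pt couple is the anode.
E°cell = E°(cathode) − E°(anode) = +1.614 − (+1.203) = +0.411 V.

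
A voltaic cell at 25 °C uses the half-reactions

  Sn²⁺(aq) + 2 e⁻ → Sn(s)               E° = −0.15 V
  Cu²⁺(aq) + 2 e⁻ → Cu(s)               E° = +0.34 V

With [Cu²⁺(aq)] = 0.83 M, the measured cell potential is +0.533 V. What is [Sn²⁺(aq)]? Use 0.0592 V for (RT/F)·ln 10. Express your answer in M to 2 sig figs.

0.029 M

Cu²⁺/Cu is the cathode (higher E°); E°cell = +0.34 − (−0.15) = +0.49 V with n = 2.
Since E = E° − (0.0592/n)·log Q, log Q = n(E° − E)/0.0592 = −1.453.
For Cu²⁺(aq) + Sn(s) → Cu(s) + Sn²⁺(aq), the reaction quotient is Q = [Sn²⁺(aq)] / [Cu²⁺(aq)].
Substituting the known concentrations and solving, log [Sn²⁺(aq)] = −1.534 and [Sn²⁺(aq)] = 0.029 M.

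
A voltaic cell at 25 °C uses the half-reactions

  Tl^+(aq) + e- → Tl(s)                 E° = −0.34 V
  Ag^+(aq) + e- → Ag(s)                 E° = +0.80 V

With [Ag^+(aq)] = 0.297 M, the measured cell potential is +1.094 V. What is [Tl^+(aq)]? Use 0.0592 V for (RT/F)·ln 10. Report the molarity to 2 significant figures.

Ag⁺/Ag is the cathode (higher E°); E°cell = +0.80 − (−0.34) = +1.14 V with n = 1.
Since E = E° − (0.0592/n)·log Q, log Q = n(E° − E)/0.0592 = 0.777.
For Ag^+(aq) + Tl(s) → Ag(s) + Tl^+(aq), the reaction quotient is Q = [Tl^+(aq)] / [Ag^+(aq)].
Isolating [Tl^+(aq)] in Q = 10^{0.777} yields log [Tl^+(aq)] = 0.250, i.e. 1.8 M.

1.8 M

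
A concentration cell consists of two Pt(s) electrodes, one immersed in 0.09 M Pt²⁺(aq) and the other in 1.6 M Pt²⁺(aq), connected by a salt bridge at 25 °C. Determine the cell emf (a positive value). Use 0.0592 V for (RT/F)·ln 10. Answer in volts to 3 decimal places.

0.037 V

For a concentration cell E°cell = 0, since both electrodes use the same couple.
The compartment with the higher Pt²⁺(aq) concentration (1.6 M) acts as the cathode; ions are reduced there and produced at the dilute (0.09 M) anode.
With n = 2, Ecell = −(0.0592/2)·log([dilute]/[conc]) = −(0.0592/2)·log(0.09/1.6) = +0.037 V.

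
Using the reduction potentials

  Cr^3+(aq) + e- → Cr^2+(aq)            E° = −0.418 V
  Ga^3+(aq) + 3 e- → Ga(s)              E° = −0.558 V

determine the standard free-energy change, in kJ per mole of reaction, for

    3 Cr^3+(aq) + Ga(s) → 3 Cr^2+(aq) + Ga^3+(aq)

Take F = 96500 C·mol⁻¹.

In the reaction as written Cr^3+(aq) is reduced, so the Cr³⁺/Cr²⁺ couple is the cathode and Ga³⁺/Ga is the anode.
E°cell = −0.418 − (−0.558) = +0.140 V; balancing electrons gives n = 3.
ΔG° = −nFE°cell = −(3)(96500)(+0.140) J/mol = −40.5 kJ/mol.

−40.5 kJ/mol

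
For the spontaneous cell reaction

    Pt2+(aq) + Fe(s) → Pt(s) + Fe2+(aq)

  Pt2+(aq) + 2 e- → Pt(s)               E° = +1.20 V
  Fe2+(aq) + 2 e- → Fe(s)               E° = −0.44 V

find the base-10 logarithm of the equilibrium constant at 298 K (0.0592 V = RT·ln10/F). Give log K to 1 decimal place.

log K = 55.4

The Pt²⁺/Pt couple is reduced (cathode); E°cell = +1.20 − (−0.44) = +1.64 V with n = 2.
At equilibrium E = 0, so log K = nE°cell / 0.0592 = (2)(+1.64) / 0.0592 = 55.4.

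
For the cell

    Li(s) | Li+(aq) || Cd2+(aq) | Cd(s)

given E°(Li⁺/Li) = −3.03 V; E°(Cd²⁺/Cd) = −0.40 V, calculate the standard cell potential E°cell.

By convention the left-hand electrode in cell notation is the anode (oxidation) and the right-hand electrode is the cathode (reduction).
E°cell = E°(right) − E°(left) = −0.40 − (−3.03) = +2.63 V.

+2.63 V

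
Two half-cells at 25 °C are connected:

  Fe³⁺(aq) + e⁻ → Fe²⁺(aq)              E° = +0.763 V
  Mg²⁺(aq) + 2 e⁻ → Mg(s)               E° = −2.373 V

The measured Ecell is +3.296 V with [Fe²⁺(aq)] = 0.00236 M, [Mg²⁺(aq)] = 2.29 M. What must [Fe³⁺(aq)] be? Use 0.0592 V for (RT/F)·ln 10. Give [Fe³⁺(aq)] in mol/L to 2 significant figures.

1.8 M

The Fe³⁺/Fe²⁺ couple has the larger reduction potential, so it is the cathode: E°cell = +0.763 − (−2.373) = +3.136 V and n = 2.
Rearranging E = E° − (0.0592/n)·log Q gives log Q = 2(+3.136 − (+3.296))/0.0592 = −5.405.
For 2 Fe³⁺(aq) + Mg(s) → 2 Fe²⁺(aq) + Mg²⁺(aq), the reaction quotient is Q = ([Fe²⁺(aq)]^2·[Mg²⁺(aq)]) / [Fe³⁺(aq)]^2.
Isolating [Fe³⁺(aq)] in Q = 10^{−5.405} yields log [Fe³⁺(aq)] = 0.255, i.e. 1.8 M.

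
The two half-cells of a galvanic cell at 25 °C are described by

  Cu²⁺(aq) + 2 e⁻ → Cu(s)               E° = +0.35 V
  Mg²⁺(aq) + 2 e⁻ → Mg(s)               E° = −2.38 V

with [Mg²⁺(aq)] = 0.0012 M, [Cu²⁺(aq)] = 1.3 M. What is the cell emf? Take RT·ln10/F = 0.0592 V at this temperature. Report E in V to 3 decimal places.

The Cu²⁺/Cu couple has the more positive E°, so it is the cathode; Mg²⁺/Mg is the anode.
The standard potential is +0.35 − (−2.38) = +2.73 V and the balanced reaction transfers n = 2 electrons.
The balanced reaction is Cu²⁺(aq) + Mg(s) → Cu(s) + Mg²⁺(aq), so Q = [Mg²⁺(aq)] / [Cu²⁺(aq)] = 0.000923 and log Q = −3.035.
Applying E = E° − (RT ln10/nF)·log Q gives +2.73 − (0.0592/2)(−3.035) = +2.820 V.

+2.820 V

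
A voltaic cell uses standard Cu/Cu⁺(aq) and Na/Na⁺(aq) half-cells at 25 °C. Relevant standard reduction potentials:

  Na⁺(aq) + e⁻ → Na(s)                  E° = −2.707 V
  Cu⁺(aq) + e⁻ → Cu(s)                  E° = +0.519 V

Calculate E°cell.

+3.226 V

The Cu⁺/Cu couple has the higher E°, so Cu ion is reduced (cathode) and Na is oxidized (anode).
E°cell = E°(cathode) − E°(anode) = +0.519 − (−2.707) = +3.226 V.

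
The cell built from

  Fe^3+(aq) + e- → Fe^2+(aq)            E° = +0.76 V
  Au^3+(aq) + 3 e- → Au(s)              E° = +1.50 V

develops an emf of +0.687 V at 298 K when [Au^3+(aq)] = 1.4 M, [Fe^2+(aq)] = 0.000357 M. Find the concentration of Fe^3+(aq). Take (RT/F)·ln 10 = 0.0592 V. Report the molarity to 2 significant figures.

With Au³⁺/Au at the cathode and Fe³⁺/Fe²⁺ at the anode, E°cell = +1.50 − (+0.76) = +0.74 V (n = 3).
From the Nernst equation, log Q = n(E° − E)/0.0592 = 3·(+0.74 − (+0.687))/0.0592 = 2.686.
Balancing electrons gives Au^3+(aq) + 3 Fe^2+(aq) → Au(s) + 3 Fe^3+(aq); thus Q = [Fe^3+(aq)]^3 / ([Au^3+(aq)]·[Fe^2+(aq)]^3).
Solving for the unknown gives log [Fe^3+(aq)] = −2.503, so [Fe^3+(aq)] ≈ 0.0031 M.

0.0031 M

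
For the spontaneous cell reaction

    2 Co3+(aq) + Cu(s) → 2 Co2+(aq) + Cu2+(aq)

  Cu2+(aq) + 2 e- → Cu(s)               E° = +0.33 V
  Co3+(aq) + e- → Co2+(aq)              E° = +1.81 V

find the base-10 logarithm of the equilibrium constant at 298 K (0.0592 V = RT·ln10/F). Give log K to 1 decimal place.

The Co³⁺/Co²⁺ couple is reduced (cathode); E°cell = +1.81 − (+0.33) = +1.48 V with n = 2.
At equilibrium E = 0, so log K = nE°cell / 0.0592 = (2)(+1.48) / 0.0592 = 50.0.

log K = 50.0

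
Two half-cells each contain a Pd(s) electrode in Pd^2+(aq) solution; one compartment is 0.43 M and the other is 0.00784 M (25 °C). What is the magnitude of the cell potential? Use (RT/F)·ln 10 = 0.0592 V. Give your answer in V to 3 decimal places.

For a concentration cell E°cell = 0, since both electrodes use the same couple.
The compartment with the higher Pd^2+(aq) concentration (0.43 M) acts as the cathode; ions are reduced there and produced at the dilute (0.00784 M) anode.
With n = 2, Ecell = −(0.0592/2)·log([dilute]/[conc]) = −(0.0592/2)·log(0.00784/0.43) = +0.051 V.

0.051 V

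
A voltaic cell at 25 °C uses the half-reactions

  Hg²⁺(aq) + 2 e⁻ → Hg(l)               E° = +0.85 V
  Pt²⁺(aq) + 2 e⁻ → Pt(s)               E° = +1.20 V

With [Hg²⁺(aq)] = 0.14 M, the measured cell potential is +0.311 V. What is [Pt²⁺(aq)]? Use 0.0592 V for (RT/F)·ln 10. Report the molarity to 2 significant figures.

0.0067 M

The Pt²⁺/Pt couple has the larger reduction potential, so it is the cathode: E°cell = +1.20 − (+0.85) = +0.35 V and n = 2.
From the Nernst equation, log Q = n(E° − E)/0.0592 = 2·(+0.35 − (+0.311))/0.0592 = 1.318.
Balancing electrons gives Pt²⁺(aq) + Hg(l) → Pt(s) + Hg²⁺(aq); thus Q = [Hg²⁺(aq)] / [Pt²⁺(aq)].
Substituting the known concentrations and solving, log [Pt²⁺(aq)] = −2.172 and [Pt²⁺(aq)] = 0.0067 M.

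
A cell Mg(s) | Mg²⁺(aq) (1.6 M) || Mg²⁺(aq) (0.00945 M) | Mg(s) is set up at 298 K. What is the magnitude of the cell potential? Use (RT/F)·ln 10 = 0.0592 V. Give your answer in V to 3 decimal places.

For a concentration cell E°cell = 0, since both electrodes use the same couple.
The compartment with the higher Mg²⁺(aq) concentration (1.6 M) acts as the cathode; ions are reduced there and produced at the dilute (0.00945 M) anode.
With n = 2, Ecell = −(0.0592/2)·log([dilute]/[conc]) = −(0.0592/2)·log(0.00945/1.6) = +0.066 V.

0.066 V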